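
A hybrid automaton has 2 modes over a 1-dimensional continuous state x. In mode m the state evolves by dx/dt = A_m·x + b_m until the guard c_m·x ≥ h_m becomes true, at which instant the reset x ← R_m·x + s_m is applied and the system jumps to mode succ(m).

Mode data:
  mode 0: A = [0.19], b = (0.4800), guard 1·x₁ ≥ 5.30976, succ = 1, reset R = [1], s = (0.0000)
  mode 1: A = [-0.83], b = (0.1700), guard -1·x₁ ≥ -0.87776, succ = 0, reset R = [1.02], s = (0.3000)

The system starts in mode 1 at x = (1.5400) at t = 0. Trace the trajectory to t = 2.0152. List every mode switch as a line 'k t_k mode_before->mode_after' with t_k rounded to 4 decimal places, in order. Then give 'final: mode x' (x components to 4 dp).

1 0.8255 1->0
final: 0 2.1392

Mode 1: guard c·x = -0.8778 hit at Δt = 0.8255 (t = 0.8255), x⁻ = (0.8778) → reset → x⁺ = (1.1953), jump to mode 0
Mode 0: flow for 1.1897 to horizon, guard not reached → x = (2.1392)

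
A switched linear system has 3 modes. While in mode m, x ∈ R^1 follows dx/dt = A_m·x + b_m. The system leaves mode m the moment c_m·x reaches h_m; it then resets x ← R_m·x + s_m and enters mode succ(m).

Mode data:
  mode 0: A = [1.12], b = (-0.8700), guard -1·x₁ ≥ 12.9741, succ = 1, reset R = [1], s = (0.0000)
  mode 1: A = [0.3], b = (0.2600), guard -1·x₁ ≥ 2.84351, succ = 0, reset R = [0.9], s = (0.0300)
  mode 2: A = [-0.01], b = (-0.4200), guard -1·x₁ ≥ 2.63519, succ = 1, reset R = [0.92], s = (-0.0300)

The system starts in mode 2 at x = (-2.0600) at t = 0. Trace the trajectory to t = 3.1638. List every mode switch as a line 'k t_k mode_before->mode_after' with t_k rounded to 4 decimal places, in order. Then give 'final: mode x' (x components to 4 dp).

1 1.4506 2->1
2 2.1813 1->0
final: 0 -9.1587

Mode 2: guard c·x = 2.6352 hit at Δt = 1.4506 (t = 1.4506), x⁻ = (-2.6352) → reset → x⁺ = (-2.4544), jump to mode 1
Mode 1: guard c·x = 2.8435 hit at Δt = 0.7307 (t = 2.1813), x⁻ = (-2.8435) → reset → x⁺ = (-2.5292), jump to mode 0
Mode 0: flow for 0.9825 to horizon, guard not reached → x = (-9.1587)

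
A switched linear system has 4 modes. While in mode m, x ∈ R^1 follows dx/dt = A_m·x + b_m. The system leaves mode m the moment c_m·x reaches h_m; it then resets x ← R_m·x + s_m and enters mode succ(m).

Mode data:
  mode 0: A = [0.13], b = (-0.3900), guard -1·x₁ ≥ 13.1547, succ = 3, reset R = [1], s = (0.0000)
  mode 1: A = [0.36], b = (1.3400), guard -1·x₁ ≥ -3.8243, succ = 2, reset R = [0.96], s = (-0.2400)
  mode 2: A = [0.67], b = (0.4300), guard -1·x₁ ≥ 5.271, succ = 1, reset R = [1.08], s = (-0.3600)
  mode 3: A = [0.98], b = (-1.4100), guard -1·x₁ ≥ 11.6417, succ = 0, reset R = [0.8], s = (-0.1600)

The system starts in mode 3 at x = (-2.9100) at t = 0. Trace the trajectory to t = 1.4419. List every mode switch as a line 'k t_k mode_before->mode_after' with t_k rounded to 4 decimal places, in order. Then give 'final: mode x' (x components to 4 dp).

Mode 3: guard c·x = 11.6417 hit at Δt = 1.1237 (t = 1.1237), x⁻ = (-11.6417) → reset → x⁺ = (-9.4734), jump to mode 0
Mode 0: flow for 0.3182 to horizon, guard not reached → x = (-10.0002)

1 1.1237 3->0
final: 0 -10.0002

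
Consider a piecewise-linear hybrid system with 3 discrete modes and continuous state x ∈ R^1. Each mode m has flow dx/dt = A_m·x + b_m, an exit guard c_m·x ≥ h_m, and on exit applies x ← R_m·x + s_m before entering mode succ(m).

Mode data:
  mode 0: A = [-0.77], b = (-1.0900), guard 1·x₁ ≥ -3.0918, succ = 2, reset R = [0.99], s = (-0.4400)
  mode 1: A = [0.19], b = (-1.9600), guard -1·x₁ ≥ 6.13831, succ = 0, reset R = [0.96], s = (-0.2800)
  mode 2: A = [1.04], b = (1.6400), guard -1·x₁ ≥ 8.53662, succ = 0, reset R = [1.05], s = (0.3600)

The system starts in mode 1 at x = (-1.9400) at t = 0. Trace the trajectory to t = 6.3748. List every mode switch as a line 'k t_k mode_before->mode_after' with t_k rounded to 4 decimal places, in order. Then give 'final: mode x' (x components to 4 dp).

Mode 1: guard c·x = 6.1383 hit at Δt = 1.5504 (t = 1.5504), x⁻ = (-6.1383) → reset → x⁺ = (-6.1728), jump to mode 0
Mode 0: guard c·x = -3.0918 hit at Δt = 1.3547 (t = 2.9051), x⁻ = (-3.0918) → reset → x⁺ = (-3.5009), jump to mode 2
Mode 2: guard c·x = 8.5366 hit at Δt = 1.2363 (t = 4.1414), x⁻ = (-8.5366) → reset → x⁺ = (-8.6035), jump to mode 0
Mode 0: guard c·x = -3.0918 hit at Δt = 1.8907 (t = 6.0321), x⁻ = (-3.0918) → reset → x⁺ = (-3.5009), jump to mode 2
Mode 2: flow for 0.3427 to horizon, guard not reached → x = (-4.3246)

1 1.5504 1->0
2 2.9051 0->2
3 4.1414 2->0
4 6.0321 0->2
final: 2 -4.3246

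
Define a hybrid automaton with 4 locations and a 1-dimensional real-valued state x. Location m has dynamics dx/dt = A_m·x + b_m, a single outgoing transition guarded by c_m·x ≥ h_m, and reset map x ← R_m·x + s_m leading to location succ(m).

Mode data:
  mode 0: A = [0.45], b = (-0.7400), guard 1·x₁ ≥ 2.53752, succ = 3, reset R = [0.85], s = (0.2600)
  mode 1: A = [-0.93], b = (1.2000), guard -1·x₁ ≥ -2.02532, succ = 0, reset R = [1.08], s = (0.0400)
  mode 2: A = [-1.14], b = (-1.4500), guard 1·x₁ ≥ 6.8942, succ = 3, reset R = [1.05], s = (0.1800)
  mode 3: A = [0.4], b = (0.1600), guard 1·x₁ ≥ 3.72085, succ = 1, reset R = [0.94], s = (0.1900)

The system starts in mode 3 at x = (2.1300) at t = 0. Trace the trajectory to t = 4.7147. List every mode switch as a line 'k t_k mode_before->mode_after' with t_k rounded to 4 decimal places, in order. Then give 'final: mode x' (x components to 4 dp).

Mode 3: guard c·x = 3.7208 hit at Δt = 1.2196 (t = 1.2196), x⁻ = (3.7208) → reset → x⁺ = (3.6876), jump to mode 1
Mode 1: guard c·x = -2.0253 hit at Δt = 1.2712 (t = 2.4908), x⁻ = (2.0253) → reset → x⁺ = (2.2273), jump to mode 0
Mode 0: guard c·x = 2.5375 hit at Δt = 0.9481 (t = 3.4389), x⁻ = (2.5375) → reset → x⁺ = (2.4169), jump to mode 3
Mode 3: guard c·x = 3.7208 hit at Δt = 0.9511 (t = 4.3900), x⁻ = (3.7208) → reset → x⁺ = (3.6876), jump to mode 1
Mode 1: flow for 0.3247 to horizon, guard not reached → x = (3.0628)

1 1.2196 3->1
2 2.4908 1->0
3 3.4389 0->3
4 4.3900 3->1
final: 1 3.0628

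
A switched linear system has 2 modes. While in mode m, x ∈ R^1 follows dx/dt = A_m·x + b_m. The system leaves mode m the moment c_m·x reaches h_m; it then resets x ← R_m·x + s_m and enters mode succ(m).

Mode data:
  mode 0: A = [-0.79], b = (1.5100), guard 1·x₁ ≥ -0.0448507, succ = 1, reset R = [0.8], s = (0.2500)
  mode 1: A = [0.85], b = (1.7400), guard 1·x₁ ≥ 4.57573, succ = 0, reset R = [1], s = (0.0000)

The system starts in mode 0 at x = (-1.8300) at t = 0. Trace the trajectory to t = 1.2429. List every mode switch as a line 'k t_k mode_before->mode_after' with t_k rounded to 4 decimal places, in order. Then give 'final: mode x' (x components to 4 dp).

Mode 0: guard c·x = -0.0449 hit at Δt = 0.8208 (t = 0.8208), x⁻ = (-0.0449) → reset → x⁺ = (0.2141), jump to mode 1
Mode 1: flow for 0.4221 to horizon, guard not reached → x = (1.1900)

1 0.8208 0->1
final: 1 1.1900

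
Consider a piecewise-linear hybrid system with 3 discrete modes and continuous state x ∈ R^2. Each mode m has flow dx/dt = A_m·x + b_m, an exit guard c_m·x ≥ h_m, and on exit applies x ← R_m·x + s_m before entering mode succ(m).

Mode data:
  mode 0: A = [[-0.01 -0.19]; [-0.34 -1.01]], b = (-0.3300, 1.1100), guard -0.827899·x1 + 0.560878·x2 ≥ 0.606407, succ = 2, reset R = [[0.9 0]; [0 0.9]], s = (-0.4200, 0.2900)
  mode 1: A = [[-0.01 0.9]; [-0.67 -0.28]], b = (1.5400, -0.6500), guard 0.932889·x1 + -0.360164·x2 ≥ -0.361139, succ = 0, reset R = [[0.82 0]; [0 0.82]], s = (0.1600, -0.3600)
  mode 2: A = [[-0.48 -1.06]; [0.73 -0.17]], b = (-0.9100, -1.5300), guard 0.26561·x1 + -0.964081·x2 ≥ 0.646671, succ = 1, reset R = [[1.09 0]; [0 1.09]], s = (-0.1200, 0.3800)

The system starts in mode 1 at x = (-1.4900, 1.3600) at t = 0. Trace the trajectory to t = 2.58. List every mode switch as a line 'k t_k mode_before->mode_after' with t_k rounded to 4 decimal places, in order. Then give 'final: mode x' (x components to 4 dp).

1 0.5654 1->0
2 1.3261 0->2
3 2.2126 2->1
final: 1 -0.8508 -0.5752

Mode 1: guard c·x = -0.3611 hit at Δt = 0.5654 (t = 0.5654), x⁻ = (0.0245, 1.0660) → reset → x⁺ = (0.1800, 0.5142), jump to mode 0
Mode 0: guard c·x = 0.6064 hit at Δt = 0.7607 (t = 1.3261), x⁻ = (-0.1700, 0.8302) → reset → x⁺ = (-0.5730, 1.0372), jump to mode 2
Mode 2: guard c·x = 0.6467 hit at Δt = 0.8865 (t = 2.2126), x⁻ = (-1.0090, -0.9488) → reset → x⁺ = (-1.2199, -0.6541), jump to mode 1
Mode 1: flow for 0.3674 to horizon, guard not reached → x = (-0.8508, -0.5752)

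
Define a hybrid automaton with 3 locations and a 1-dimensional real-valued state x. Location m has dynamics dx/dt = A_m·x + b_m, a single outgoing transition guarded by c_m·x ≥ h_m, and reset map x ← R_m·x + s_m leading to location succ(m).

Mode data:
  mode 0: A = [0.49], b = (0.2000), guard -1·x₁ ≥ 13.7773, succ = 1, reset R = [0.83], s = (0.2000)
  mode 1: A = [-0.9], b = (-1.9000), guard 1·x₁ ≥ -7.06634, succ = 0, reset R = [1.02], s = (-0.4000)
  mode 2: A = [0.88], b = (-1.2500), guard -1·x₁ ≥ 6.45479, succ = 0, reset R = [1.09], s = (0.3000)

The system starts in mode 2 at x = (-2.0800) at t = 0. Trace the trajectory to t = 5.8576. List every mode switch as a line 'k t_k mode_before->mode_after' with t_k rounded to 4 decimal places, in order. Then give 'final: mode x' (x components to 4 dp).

Mode 2: guard c·x = 6.4548 hit at Δt = 0.9214 (t = 0.9214), x⁻ = (-6.4548) → reset → x⁺ = (-6.7357), jump to mode 0
Mode 0: guard c·x = 13.7773 hit at Δt = 1.5266 (t = 2.4480), x⁻ = (-13.7773) → reset → x⁺ = (-11.2352), jump to mode 1
Mode 1: guard c·x = -7.0663 hit at Δt = 0.6783 (t = 3.1263), x⁻ = (-7.0663) → reset → x⁺ = (-7.6077), jump to mode 0
Mode 0: guard c·x = 13.7773 hit at Δt = 1.2631 (t = 4.3894), x⁻ = (-13.7773) → reset → x⁺ = (-11.2352), jump to mode 1
Mode 1: guard c·x = -7.0663 hit at Δt = 0.6783 (t = 5.0677), x⁻ = (-7.0663) → reset → x⁺ = (-7.6077), jump to mode 0
Mode 0: flow for 0.7899 to horizon, guard not reached → x = (-11.0102)

1 0.9214 2->0
2 2.4480 0->1
3 3.1263 1->0
4 4.3894 0->1
5 5.0677 1->0
final: 0 -11.0102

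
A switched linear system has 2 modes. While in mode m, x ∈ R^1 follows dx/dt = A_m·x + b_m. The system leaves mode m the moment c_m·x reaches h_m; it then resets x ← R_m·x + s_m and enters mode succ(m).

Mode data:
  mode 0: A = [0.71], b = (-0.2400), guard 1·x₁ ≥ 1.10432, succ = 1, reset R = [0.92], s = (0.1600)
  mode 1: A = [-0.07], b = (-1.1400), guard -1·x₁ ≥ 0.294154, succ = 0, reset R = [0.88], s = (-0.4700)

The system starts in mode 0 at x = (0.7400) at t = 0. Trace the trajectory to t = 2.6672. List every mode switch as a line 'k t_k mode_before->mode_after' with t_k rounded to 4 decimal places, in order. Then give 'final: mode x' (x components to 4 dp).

Mode 0: guard c·x = 1.1043 hit at Δt = 0.9087 (t = 0.9087), x⁻ = (1.1043) → reset → x⁺ = (1.1760), jump to mode 1
Mode 1: guard c·x = 0.2942 hit at Δt = 1.2564 (t = 2.1651), x⁻ = (-0.2942) → reset → x⁺ = (-0.7289), jump to mode 0
Mode 0: flow for 0.5021 to horizon, guard not reached → x = (-1.1858)

1 0.9087 0->1
2 2.1651 1->0
final: 0 -1.1858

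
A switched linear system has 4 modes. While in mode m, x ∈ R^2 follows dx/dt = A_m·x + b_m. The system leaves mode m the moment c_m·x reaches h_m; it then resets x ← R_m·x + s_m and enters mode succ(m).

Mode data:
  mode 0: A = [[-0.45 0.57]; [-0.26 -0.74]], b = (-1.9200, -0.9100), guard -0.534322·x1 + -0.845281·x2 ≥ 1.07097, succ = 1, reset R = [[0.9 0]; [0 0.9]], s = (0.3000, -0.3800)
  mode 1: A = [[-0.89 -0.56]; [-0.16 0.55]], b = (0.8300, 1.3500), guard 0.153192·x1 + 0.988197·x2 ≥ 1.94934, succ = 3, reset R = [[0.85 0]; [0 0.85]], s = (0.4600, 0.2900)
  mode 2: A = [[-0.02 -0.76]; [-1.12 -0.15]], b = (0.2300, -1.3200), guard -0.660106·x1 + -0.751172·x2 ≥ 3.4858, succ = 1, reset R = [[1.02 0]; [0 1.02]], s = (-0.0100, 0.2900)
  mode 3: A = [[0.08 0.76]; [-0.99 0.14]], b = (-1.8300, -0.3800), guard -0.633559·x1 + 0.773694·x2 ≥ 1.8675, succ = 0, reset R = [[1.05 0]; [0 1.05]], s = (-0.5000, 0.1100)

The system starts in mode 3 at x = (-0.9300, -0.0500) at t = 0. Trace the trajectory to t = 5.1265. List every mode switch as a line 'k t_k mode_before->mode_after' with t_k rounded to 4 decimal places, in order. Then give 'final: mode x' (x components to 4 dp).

1 0.6535 3->0
2 1.1444 0->1
3 2.0909 1->3
4 2.3724 3->0
5 4.1861 0->1
final: 1 -0.4167 1.3911

Mode 3: guard c·x = 1.8675 hit at Δt = 0.6535 (t = 0.6535), x⁻ = (-2.0744, 0.7151) → reset → x⁺ = (-2.6781, 0.8608), jump to mode 0
Mode 0: guard c·x = 1.0710 hit at Δt = 0.4909 (t = 1.1444), x⁻ = (-2.8244, 0.5184) → reset → x⁺ = (-2.2420, 0.0866), jump to mode 1
Mode 1: guard c·x = 1.9493 hit at Δt = 0.9465 (t = 2.0909), x⁻ = (-0.8523, 2.1047) → reset → x⁺ = (-0.2644, 2.0790), jump to mode 3
Mode 3: guard c·x = 1.8675 hit at Δt = 0.2815 (t = 2.3724), x⁻ = (-0.3356, 2.1390) → reset → x⁺ = (-0.8523, 2.3559), jump to mode 0
Mode 0: guard c·x = 1.0710 hit at Δt = 1.8137 (t = 4.1861), x⁻ = (-2.1935, 0.1196) → reset → x⁺ = (-1.6742, -0.2724), jump to mode 1
Mode 1: flow for 0.9404 to horizon, guard not reached → x = (-0.4167, 1.3911)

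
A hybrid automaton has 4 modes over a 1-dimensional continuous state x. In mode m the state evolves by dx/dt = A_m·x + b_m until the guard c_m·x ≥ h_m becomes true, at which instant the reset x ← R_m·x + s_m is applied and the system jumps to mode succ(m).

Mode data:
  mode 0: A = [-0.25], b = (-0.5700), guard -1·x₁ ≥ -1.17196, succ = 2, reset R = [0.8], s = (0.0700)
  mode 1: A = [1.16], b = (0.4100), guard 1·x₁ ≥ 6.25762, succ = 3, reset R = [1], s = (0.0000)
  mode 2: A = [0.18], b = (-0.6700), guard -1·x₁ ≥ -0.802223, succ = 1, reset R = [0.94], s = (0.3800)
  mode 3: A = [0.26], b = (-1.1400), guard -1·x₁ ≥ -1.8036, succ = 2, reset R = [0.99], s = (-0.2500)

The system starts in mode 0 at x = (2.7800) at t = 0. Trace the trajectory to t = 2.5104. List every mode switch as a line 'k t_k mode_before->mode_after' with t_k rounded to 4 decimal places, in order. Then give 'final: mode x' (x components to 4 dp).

1 1.5297 0->2
2 1.9348 2->1
final: 1 2.5469

Mode 0: guard c·x = -1.1720 hit at Δt = 1.5297 (t = 1.5297), x⁻ = (1.1720) → reset → x⁺ = (1.0076), jump to mode 2
Mode 2: guard c·x = -0.8022 hit at Δt = 0.4051 (t = 1.9348), x⁻ = (0.8022) → reset → x⁺ = (1.1341), jump to mode 1
Mode 1: flow for 0.5756 to horizon, guard not reached → x = (2.5469)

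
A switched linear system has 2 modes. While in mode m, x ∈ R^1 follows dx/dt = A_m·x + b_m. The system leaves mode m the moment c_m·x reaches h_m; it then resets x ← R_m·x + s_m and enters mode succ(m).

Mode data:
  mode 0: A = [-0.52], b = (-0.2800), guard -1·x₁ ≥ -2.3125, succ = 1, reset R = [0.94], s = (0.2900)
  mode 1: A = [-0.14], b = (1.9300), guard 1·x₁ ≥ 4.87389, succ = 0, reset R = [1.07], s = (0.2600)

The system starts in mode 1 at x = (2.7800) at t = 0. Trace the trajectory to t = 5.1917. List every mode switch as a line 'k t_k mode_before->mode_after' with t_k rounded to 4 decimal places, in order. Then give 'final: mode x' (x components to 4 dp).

1 1.5074 1->0
2 2.9427 0->1
3 4.6524 1->0
final: 0 4.0046

Mode 1: guard c·x = 4.8739 hit at Δt = 1.5074 (t = 1.5074), x⁻ = (4.8739) → reset → x⁺ = (5.4751), jump to mode 0
Mode 0: guard c·x = -2.3125 hit at Δt = 1.4353 (t = 2.9427), x⁻ = (2.3125) → reset → x⁺ = (2.4638), jump to mode 1
Mode 1: guard c·x = 4.8739 hit at Δt = 1.7098 (t = 4.6524), x⁻ = (4.8739) → reset → x⁺ = (5.4751), jump to mode 0
Mode 0: flow for 0.5393 to horizon, guard not reached → x = (4.0046)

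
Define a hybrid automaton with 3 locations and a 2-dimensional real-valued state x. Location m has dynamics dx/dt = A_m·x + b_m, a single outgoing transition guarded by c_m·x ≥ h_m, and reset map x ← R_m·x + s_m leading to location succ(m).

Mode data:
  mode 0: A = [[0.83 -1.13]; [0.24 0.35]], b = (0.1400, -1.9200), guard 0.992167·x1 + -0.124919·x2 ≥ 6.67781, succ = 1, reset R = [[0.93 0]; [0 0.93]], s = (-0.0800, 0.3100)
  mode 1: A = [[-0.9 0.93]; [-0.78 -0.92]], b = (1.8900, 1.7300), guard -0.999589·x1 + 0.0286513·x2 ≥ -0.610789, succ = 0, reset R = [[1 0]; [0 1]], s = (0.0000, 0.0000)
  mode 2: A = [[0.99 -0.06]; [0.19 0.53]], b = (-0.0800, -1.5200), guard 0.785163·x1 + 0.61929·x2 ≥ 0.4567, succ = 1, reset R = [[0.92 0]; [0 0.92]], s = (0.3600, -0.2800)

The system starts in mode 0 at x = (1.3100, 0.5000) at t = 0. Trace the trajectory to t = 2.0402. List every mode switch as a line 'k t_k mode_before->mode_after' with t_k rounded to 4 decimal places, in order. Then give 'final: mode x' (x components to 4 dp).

1 1.5341 0->1
final: 1 3.9926 -1.6041

Mode 0: guard c·x = 6.6778 hit at Δt = 1.5341 (t = 1.5341), x⁻ = (6.5218, -1.6579) → reset → x⁺ = (5.9853, -1.2319), jump to mode 1
Mode 1: flow for 0.5061 to horizon, guard not reached → x = (3.9926, -1.6041)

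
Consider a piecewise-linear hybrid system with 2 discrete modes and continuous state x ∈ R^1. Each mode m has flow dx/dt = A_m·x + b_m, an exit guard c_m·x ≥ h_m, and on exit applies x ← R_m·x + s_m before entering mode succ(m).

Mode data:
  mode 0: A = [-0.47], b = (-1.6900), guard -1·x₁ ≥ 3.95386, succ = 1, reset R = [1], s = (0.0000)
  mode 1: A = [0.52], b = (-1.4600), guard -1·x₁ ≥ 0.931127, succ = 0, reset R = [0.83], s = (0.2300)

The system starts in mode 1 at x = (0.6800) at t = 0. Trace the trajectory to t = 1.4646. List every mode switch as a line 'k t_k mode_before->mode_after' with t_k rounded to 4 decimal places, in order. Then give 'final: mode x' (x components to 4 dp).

1 1.0841 1->0
final: 0 -1.0428

Mode 1: guard c·x = 0.9311 hit at Δt = 1.0841 (t = 1.0841), x⁻ = (-0.9311) → reset → x⁺ = (-0.5428), jump to mode 0
Mode 0: flow for 0.3805 to horizon, guard not reached → x = (-1.0428)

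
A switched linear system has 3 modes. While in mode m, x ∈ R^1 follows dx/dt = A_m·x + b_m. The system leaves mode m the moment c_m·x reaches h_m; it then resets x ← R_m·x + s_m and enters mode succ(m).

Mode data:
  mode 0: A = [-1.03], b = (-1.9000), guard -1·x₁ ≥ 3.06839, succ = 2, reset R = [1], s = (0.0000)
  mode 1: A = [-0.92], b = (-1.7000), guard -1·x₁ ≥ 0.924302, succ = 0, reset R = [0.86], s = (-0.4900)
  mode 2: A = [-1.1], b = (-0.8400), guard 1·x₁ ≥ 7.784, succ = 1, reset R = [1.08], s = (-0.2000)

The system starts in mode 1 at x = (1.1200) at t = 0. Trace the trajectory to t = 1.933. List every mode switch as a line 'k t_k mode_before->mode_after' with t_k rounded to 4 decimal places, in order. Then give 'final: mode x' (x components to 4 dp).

1 1.2689 1->0
final: 0 -1.5622

Mode 1: guard c·x = 0.9243 hit at Δt = 1.2689 (t = 1.2689), x⁻ = (-0.9243) → reset → x⁺ = (-1.2849), jump to mode 0
Mode 0: flow for 0.6641 to horizon, guard not reached → x = (-1.5622)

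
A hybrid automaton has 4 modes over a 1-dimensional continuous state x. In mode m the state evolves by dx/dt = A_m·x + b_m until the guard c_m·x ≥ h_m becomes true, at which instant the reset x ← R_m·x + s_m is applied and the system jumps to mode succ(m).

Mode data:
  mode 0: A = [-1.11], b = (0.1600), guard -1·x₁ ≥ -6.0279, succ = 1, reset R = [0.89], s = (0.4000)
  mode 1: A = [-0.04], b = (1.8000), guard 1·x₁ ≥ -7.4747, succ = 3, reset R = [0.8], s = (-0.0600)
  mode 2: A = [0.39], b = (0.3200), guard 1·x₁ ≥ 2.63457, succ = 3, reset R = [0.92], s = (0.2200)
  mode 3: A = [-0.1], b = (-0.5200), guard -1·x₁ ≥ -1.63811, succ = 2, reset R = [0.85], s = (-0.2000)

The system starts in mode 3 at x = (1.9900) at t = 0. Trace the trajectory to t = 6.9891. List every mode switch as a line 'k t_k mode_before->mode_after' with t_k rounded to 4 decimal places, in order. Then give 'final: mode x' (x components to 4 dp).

Mode 3: guard c·x = -1.6381 hit at Δt = 0.5018 (t = 0.5018), x⁻ = (1.6381) → reset → x⁺ = (1.1924), jump to mode 2
Mode 2: guard c·x = 2.6346 hit at Δt = 1.3853 (t = 1.8871), x⁻ = (2.6346) → reset → x⁺ = (2.6438), jump to mode 3
Mode 3: guard c·x = -1.6381 hit at Δt = 1.3721 (t = 3.2592), x⁻ = (1.6381) → reset → x⁺ = (1.1924), jump to mode 2
Mode 2: guard c·x = 2.6346 hit at Δt = 1.3853 (t = 4.6445), x⁻ = (2.6346) → reset → x⁺ = (2.6438), jump to mode 3
Mode 3: guard c·x = -1.6381 hit at Δt = 1.3721 (t = 6.0166), x⁻ = (1.6381) → reset → x⁺ = (1.1924), jump to mode 2
Mode 2: flow for 0.9725 to horizon, guard not reached → x = (2.1207)

1 0.5018 3->2
2 1.8871 2->3
3 3.2592 3->2
4 4.6445 2->3
5 6.0166 3->2
final: 2 2.1207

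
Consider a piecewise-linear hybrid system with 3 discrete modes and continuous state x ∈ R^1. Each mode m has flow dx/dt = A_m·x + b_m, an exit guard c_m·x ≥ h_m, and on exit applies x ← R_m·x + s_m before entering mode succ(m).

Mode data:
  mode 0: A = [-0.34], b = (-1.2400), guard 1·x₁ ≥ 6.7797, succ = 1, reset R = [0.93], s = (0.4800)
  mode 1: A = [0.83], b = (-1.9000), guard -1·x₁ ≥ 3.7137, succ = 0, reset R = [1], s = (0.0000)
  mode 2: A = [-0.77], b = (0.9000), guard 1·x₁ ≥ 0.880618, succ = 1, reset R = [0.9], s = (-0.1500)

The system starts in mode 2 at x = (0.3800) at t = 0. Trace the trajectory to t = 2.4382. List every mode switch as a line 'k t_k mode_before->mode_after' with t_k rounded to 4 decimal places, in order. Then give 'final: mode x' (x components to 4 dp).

1 1.3076 2->1
final: 1 -1.9194

Mode 2: guard c·x = 0.8806 hit at Δt = 1.3076 (t = 1.3076), x⁻ = (0.8806) → reset → x⁺ = (0.6426), jump to mode 1
Mode 1: flow for 1.1306 to horizon, guard not reached → x = (-1.9194)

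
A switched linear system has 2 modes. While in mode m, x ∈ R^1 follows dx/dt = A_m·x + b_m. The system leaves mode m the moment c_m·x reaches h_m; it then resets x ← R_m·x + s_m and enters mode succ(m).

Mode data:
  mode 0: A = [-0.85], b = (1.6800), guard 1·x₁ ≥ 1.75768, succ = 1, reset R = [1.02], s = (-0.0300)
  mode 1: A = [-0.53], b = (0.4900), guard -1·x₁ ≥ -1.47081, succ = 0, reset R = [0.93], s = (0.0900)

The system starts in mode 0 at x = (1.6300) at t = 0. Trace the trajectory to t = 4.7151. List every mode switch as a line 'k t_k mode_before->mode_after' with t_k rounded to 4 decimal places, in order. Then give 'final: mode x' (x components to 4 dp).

1 0.5408 0->1
2 1.3488 1->0
3 2.3642 0->1
4 3.1722 1->0
5 4.1875 0->1
final: 1 1.5584

Mode 0: guard c·x = 1.7577 hit at Δt = 0.5408 (t = 0.5408), x⁻ = (1.7577) → reset → x⁺ = (1.7628), jump to mode 1
Mode 1: guard c·x = -1.4708 hit at Δt = 0.8080 (t = 1.3488), x⁻ = (1.4708) → reset → x⁺ = (1.4579), jump to mode 0
Mode 0: guard c·x = 1.7577 hit at Δt = 1.0154 (t = 2.3642), x⁻ = (1.7577) → reset → x⁺ = (1.7628), jump to mode 1
Mode 1: guard c·x = -1.4708 hit at Δt = 0.8080 (t = 3.1722), x⁻ = (1.4708) → reset → x⁺ = (1.4579), jump to mode 0
Mode 0: guard c·x = 1.7577 hit at Δt = 1.0154 (t = 4.1875), x⁻ = (1.7577) → reset → x⁺ = (1.7628), jump to mode 1
Mode 1: flow for 0.5276 to horizon, guard not reached → x = (1.5584)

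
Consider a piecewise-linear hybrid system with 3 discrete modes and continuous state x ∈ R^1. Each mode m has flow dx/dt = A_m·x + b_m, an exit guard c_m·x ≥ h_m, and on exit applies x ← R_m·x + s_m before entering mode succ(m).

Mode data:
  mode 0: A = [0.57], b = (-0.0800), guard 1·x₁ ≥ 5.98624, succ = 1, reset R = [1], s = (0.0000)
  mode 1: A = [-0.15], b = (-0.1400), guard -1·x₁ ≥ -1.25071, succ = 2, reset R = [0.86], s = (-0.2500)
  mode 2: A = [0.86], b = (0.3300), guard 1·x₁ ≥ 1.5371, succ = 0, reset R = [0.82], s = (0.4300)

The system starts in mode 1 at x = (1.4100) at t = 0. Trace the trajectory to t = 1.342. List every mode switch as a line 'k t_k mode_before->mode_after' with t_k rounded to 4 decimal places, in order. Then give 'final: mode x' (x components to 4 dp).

Mode 1: guard c·x = -1.2507 hit at Δt = 0.4693 (t = 0.4693), x⁻ = (1.2507) → reset → x⁺ = (0.8256), jump to mode 2
Mode 2: guard c·x = 1.5371 hit at Δt = 0.5380 (t = 1.0073), x⁻ = (1.5371) → reset → x⁺ = (1.6904), jump to mode 0
Mode 0: flow for 0.3347 to horizon, guard not reached → x = (2.0162)

1 0.4693 1->2
2 1.0073 2->0
final: 0 2.0162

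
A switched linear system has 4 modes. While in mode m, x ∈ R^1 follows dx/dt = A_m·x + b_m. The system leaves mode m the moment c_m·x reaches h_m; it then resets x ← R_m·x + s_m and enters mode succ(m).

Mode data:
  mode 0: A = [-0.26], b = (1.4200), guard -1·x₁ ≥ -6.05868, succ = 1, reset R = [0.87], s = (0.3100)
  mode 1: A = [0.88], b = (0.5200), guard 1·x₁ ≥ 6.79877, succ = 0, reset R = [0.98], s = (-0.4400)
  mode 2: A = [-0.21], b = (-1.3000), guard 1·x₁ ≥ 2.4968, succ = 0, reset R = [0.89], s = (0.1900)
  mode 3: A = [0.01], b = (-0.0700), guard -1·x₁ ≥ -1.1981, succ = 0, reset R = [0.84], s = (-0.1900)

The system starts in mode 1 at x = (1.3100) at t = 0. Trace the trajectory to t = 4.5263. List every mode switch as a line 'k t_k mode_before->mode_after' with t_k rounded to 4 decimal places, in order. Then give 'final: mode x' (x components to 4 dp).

Mode 1: guard c·x = 6.7988 hit at Δt = 1.5429 (t = 1.5429), x⁻ = (6.7988) → reset → x⁺ = (6.2228), jump to mode 0
Mode 0: guard c·x = -6.0587 hit at Δt = 0.9339 (t = 2.4768), x⁻ = (6.0587) → reset → x⁺ = (5.5811), jump to mode 1
Mode 1: guard c·x = 6.7988 hit at Δt = 0.2046 (t = 2.6814), x⁻ = (6.7988) → reset → x⁺ = (6.2228), jump to mode 0
Mode 0: guard c·x = -6.0587 hit at Δt = 0.9339 (t = 3.6153), x⁻ = (6.0587) → reset → x⁺ = (5.5811), jump to mode 1
Mode 1: guard c·x = 6.7988 hit at Δt = 0.2046 (t = 3.8200), x⁻ = (6.7988) → reset → x⁺ = (6.2228), jump to mode 0
Mode 0: flow for 0.7063 to horizon, guard not reached → x = (6.0951)

1 1.5429 1->0
2 2.4768 0->1
3 2.6814 1->0
4 3.6153 0->1
5 3.8200 1->0
final: 0 6.0951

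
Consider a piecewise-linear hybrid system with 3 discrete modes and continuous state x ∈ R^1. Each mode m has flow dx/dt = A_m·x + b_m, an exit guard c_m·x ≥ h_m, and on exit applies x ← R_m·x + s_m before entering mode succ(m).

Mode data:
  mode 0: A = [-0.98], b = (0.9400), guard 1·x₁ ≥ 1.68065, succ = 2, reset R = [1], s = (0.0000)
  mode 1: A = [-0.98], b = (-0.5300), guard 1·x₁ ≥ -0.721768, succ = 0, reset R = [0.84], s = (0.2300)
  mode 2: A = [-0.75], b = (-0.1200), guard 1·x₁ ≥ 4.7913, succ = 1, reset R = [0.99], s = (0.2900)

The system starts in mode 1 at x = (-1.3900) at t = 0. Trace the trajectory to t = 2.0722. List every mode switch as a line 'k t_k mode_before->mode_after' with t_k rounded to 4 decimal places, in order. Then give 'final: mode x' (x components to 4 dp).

Mode 1: guard c·x = -0.7218 hit at Δt = 1.5776 (t = 1.5776), x⁻ = (-0.7218) → reset → x⁺ = (-0.3763), jump to mode 0
Mode 0: flow for 0.4946 to horizon, guard not reached → x = (0.1367)

1 1.5776 1->0
final: 0 0.1367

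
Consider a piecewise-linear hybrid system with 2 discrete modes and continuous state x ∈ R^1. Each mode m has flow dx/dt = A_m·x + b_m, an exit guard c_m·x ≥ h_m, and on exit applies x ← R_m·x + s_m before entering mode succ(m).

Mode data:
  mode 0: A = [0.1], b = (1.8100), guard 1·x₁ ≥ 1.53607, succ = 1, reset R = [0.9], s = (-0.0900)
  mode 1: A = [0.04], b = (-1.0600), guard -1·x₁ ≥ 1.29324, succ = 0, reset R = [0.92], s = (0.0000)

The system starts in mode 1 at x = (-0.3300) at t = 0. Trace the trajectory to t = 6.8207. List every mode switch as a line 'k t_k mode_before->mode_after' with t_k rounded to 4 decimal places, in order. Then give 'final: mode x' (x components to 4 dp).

1 0.8818 1->0
2 2.3763 0->1
3 4.8175 1->0
4 6.3120 0->1
final: 1 0.7743

Mode 1: guard c·x = 1.2932 hit at Δt = 0.8818 (t = 0.8818), x⁻ = (-1.2932) → reset → x⁺ = (-1.1898), jump to mode 0
Mode 0: guard c·x = 1.5361 hit at Δt = 1.4945 (t = 2.3763), x⁻ = (1.5361) → reset → x⁺ = (1.2925), jump to mode 1
Mode 1: guard c·x = 1.2932 hit at Δt = 2.4412 (t = 4.8175), x⁻ = (-1.2932) → reset → x⁺ = (-1.1898), jump to mode 0
Mode 0: guard c·x = 1.5361 hit at Δt = 1.4945 (t = 6.3120), x⁻ = (1.5361) → reset → x⁺ = (1.2925), jump to mode 1
Mode 1: flow for 0.5087 to horizon, guard not reached → x = (0.7743)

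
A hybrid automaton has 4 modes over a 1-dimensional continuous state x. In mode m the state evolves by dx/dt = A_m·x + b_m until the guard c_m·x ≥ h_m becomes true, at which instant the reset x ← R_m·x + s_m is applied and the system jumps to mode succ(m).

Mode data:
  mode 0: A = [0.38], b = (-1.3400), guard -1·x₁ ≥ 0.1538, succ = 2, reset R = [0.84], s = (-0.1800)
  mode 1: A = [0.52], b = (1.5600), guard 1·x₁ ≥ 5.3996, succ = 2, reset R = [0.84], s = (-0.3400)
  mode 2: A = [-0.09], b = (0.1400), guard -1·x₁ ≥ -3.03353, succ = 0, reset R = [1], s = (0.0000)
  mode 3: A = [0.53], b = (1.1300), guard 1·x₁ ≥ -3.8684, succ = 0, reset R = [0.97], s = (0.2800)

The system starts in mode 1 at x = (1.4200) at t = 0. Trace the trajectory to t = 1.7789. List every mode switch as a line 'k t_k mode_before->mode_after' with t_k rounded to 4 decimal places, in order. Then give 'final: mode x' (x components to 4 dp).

1 1.2347 1->2
final: 2 4.0695

Mode 1: guard c·x = 5.3996 hit at Δt = 1.2347 (t = 1.2347), x⁻ = (5.3996) → reset → x⁺ = (4.1957), jump to mode 2
Mode 2: flow for 0.5442 to horizon, guard not reached → x = (4.0695)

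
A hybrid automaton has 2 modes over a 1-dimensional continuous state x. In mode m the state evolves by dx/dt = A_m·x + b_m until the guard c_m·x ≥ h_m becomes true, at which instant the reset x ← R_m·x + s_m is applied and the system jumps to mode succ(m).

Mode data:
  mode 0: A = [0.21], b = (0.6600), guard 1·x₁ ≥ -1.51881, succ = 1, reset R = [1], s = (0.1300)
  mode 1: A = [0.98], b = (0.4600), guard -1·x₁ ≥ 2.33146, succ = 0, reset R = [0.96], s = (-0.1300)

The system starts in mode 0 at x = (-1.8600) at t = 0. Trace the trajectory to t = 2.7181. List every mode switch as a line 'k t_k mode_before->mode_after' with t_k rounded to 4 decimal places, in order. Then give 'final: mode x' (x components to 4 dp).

Mode 0: guard c·x = -1.5188 hit at Δt = 1.1230 (t = 1.1230), x⁻ = (-1.5188) → reset → x⁺ = (-1.3888), jump to mode 1
Mode 1: guard c·x = 2.3315 hit at Δt = 0.7201 (t = 1.8431), x⁻ = (-2.3315) → reset → x⁺ = (-2.3682), jump to mode 0
Mode 0: flow for 0.8750 to horizon, guard not reached → x = (-2.2119)

1 1.1230 0->1
2 1.8431 1->0
final: 0 -2.2119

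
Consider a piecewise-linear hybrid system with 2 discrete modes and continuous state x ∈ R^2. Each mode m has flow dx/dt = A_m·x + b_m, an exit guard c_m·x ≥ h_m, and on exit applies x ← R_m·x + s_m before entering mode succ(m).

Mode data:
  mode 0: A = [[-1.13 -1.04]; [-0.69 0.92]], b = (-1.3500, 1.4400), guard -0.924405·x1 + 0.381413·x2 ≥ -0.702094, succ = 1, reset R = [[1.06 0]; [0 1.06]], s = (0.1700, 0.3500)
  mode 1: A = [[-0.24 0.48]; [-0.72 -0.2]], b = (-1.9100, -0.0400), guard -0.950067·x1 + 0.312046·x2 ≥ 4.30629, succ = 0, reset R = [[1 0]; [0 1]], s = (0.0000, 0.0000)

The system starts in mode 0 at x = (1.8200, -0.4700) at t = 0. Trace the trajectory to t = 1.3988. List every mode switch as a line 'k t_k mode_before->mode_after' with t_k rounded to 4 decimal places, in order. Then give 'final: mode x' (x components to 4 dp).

Mode 0: guard c·x = -0.7021 hit at Δt = 0.5489 (t = 0.5489), x⁻ = (0.6160, -0.3478) → reset → x⁺ = (0.8229, -0.0187), jump to mode 1
Mode 1: flow for 0.8499 to horizon, guard not reached → x = (-0.8346, -0.0144)

1 0.5489 0->1
final: 1 -0.8346 -0.0144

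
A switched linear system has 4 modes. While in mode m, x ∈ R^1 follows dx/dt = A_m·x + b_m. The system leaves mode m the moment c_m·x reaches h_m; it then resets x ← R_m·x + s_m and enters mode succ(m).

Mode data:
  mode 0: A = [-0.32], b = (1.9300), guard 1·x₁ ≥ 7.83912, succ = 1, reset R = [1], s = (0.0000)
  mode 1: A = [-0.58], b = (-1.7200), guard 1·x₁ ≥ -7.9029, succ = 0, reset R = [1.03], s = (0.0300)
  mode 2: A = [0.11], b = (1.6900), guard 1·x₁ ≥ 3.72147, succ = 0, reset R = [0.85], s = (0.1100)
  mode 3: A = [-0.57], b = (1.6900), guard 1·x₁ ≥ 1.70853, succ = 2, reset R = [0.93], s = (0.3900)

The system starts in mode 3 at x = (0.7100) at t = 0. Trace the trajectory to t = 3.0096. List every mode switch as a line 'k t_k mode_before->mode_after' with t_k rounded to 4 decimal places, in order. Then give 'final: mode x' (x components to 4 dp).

1 1.0261 3->2
2 1.8965 2->0
final: 0 4.0997

Mode 3: guard c·x = 1.7085 hit at Δt = 1.0261 (t = 1.0261), x⁻ = (1.7085) → reset → x⁺ = (1.9789), jump to mode 2
Mode 2: guard c·x = 3.7215 hit at Δt = 0.8704 (t = 1.8965), x⁻ = (3.7215) → reset → x⁺ = (3.2732), jump to mode 0
Mode 0: flow for 1.1131 to horizon, guard not reached → x = (4.0997)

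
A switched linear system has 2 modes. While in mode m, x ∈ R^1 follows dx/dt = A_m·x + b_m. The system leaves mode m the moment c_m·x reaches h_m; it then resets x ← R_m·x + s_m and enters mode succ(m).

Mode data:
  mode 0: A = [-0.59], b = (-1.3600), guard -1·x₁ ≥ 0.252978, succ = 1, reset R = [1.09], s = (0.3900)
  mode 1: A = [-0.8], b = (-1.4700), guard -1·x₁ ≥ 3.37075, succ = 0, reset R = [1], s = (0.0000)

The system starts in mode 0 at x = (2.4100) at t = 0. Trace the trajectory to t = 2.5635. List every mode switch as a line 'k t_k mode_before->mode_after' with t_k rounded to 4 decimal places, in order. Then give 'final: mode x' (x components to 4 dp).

Mode 0: guard c·x = 0.2530 hit at Δt = 1.4100 (t = 1.4100), x⁻ = (-0.2530) → reset → x⁺ = (0.1143), jump to mode 1
Mode 1: flow for 1.1535 to horizon, guard not reached → x = (-1.0619)

1 1.4100 0->1
final: 1 -1.0619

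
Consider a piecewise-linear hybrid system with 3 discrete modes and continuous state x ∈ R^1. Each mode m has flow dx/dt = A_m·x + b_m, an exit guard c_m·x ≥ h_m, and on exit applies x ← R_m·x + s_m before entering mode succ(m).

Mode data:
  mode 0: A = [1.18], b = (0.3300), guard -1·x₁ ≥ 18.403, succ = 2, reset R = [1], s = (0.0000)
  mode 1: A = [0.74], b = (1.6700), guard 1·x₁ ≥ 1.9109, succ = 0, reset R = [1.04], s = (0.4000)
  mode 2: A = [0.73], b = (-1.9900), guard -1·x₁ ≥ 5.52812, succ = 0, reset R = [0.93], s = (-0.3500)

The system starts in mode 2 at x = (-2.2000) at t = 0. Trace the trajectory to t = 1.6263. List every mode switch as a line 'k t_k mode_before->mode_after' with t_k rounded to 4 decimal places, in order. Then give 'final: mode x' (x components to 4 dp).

1 0.7071 2->0
final: 0 -15.6975

Mode 2: guard c·x = 5.5281 hit at Δt = 0.7071 (t = 0.7071), x⁻ = (-5.5281) → reset → x⁺ = (-5.4912), jump to mode 0
Mode 0: flow for 0.9192 to horizon, guard not reached → x = (-15.6975)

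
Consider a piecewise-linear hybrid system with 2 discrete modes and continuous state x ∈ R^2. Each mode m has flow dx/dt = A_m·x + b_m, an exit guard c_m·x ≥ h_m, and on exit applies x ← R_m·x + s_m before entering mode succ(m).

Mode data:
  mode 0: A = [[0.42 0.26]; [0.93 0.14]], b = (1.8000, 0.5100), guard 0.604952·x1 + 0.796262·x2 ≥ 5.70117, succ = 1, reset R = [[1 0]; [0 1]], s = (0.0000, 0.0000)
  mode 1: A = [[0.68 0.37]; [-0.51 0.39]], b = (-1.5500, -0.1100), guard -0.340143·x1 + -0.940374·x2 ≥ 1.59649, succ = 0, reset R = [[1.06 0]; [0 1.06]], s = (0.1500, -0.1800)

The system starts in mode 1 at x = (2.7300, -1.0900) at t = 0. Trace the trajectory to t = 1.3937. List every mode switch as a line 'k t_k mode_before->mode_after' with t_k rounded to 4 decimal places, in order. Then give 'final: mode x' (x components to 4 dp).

1 0.6904 1->0
final: 0 4.7474 -0.3393

Mode 1: guard c·x = 1.5965 hit at Δt = 0.6904 (t = 0.6904), x⁻ = (2.4293, -2.5764) → reset → x⁺ = (2.7250, -2.9110), jump to mode 0
Mode 0: flow for 0.7033 to horizon, guard not reached → x = (4.7474, -0.3393)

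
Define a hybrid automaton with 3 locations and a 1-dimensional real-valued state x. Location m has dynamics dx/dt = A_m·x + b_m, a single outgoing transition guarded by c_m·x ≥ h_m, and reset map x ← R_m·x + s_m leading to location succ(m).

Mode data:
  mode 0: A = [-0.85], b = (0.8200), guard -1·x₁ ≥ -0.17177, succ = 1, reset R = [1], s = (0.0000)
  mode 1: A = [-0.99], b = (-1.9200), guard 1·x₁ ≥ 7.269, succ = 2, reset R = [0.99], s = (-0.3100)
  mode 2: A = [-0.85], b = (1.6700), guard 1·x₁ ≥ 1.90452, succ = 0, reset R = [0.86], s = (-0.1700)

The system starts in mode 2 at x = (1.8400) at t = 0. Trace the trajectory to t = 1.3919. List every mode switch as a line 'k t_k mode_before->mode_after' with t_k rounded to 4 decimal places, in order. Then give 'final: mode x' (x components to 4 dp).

Mode 2: guard c·x = 1.9045 hit at Δt = 0.8571 (t = 0.8571), x⁻ = (1.9045) → reset → x⁺ = (1.4679), jump to mode 0
Mode 0: flow for 0.5348 to horizon, guard not reached → x = (1.2841)

1 0.8571 2->0
final: 0 1.2841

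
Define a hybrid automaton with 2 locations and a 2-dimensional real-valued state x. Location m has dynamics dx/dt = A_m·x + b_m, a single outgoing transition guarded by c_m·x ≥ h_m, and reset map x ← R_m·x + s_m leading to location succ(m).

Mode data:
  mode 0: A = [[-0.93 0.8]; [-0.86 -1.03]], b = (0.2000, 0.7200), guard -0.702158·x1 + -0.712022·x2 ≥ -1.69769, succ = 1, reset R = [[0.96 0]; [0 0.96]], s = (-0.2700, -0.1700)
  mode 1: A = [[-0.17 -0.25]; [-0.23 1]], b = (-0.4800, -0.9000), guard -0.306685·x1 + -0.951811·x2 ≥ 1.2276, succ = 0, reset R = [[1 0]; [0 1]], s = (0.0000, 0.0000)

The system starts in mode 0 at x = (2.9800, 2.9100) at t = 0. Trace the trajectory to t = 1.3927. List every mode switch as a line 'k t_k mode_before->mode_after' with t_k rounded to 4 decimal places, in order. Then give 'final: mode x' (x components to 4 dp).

Mode 0: guard c·x = -1.6977 hit at Δt = 0.8622 (t = 0.8622), x⁻ = (2.0397, 0.3729) → reset → x⁺ = (1.6881, 0.1880), jump to mode 1
Mode 1: flow for 0.5305 to horizon, guard not reached → x = (1.3192, -0.5531)

1 0.8622 0->1
final: 1 1.3192 -0.5531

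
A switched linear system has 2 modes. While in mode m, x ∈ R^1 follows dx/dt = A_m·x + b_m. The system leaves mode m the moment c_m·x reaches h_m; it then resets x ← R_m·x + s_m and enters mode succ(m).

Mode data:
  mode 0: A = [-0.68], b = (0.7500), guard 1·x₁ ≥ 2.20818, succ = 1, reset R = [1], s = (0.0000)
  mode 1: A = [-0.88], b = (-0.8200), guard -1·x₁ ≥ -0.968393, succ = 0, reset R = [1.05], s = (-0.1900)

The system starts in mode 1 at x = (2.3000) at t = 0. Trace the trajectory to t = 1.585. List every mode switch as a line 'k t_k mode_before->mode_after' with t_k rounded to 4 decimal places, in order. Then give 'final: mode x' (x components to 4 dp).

1 0.6035 1->0
final: 0 0.9613

Mode 1: guard c·x = -0.9684 hit at Δt = 0.6035 (t = 0.6035), x⁻ = (0.9684) → reset → x⁺ = (0.8268), jump to mode 0
Mode 0: flow for 0.9815 to horizon, guard not reached → x = (0.9613)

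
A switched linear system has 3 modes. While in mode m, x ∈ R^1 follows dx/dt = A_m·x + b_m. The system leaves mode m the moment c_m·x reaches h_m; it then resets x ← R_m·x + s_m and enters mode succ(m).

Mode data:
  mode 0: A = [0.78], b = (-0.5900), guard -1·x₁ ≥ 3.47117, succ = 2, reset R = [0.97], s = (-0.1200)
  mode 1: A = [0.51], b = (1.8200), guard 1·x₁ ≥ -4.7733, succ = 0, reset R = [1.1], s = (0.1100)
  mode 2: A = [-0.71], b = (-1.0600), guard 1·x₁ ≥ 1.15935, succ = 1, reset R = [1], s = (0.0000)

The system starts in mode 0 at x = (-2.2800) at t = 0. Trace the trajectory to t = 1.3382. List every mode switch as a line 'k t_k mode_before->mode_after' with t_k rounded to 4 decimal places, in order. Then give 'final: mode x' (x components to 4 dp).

1 0.4243 0->2
final: 2 -2.5351

Mode 0: guard c·x = 3.4712 hit at Δt = 0.4243 (t = 0.4243), x⁻ = (-3.4712) → reset → x⁺ = (-3.4870), jump to mode 2
Mode 2: flow for 0.9139 to horizon, guard not reached → x = (-2.5351)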